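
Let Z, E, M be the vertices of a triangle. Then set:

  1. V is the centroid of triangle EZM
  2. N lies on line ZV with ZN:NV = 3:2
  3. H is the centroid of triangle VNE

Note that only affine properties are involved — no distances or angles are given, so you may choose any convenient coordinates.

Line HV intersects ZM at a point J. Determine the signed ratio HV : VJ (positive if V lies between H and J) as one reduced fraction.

Choose coordinates Z = (0, 0), E = (1, 0), M = (0, 1).
1. V is the centroid of triangle EZM ⇒ V = (1/3, 1/3)
2. N lies on line ZV with ZN:NV = 3:2 ⇒ N = (1/5, 1/5)
3. H is the centroid of triangle VNE ⇒ H = (23/45, 8/45)
line HV meets ZM at J = (0, 5/8)
V = H + t·(J−H) with t = 8/23, so HV:VJ = 8/23:15/23

HV:VJ = 8/15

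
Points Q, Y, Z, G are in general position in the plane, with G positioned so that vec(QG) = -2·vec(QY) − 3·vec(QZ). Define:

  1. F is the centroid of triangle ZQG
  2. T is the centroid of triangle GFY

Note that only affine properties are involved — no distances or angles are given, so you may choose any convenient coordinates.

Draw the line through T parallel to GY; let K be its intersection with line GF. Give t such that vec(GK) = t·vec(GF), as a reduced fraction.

Choose coordinates Q = (0, 0), Y = (1, 0), Z = (0, 1), G = (-2, -3).
1. F is the centroid of triangle ZQG ⇒ F = (-2/3, -2/3)
2. T is the centroid of triangle GFY ⇒ T = (-5/9, -11/9)
through T parallel to GY: direction (3, 3); meets GF at K = (-14/9, -20/9)
K = G + t·(F−G) with t = 1/3

t = 1/3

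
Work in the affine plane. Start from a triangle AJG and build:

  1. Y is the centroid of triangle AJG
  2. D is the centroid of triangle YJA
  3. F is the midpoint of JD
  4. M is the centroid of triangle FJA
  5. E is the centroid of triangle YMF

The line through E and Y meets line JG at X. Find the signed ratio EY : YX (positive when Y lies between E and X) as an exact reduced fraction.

EY:YX = -1/27

Choose coordinates A = (0, 0), J = (1, 0), G = (0, 1).
1. Y is the centroid of triangle AJG ⇒ Y = (1/3, 1/3)
2. D is the centroid of triangle YJA ⇒ D = (4/9, 1/9)
3. F is the midpoint of JD ⇒ F = (13/18, 1/18)
4. M is the centroid of triangle FJA ⇒ M = (31/54, 1/54)
5. E is the centroid of triangle YMF ⇒ E = (44/81, 11/81)
line EY meets JG at X = (6, -5)
Y = E + t·(X−E) with t = -1/26, so EY:YX = -1/26:27/26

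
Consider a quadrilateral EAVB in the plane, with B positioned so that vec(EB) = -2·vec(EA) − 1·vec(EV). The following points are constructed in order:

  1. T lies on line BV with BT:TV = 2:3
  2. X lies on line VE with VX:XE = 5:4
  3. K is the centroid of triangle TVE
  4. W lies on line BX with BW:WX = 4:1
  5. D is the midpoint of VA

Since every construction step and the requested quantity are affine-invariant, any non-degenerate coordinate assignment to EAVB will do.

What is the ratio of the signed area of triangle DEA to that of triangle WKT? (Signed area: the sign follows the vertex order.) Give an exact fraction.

Assign E = (0, 0), A = (1, 0), V = (0, 1), B = (-2, -1) — the answer is frame-independent, so this choice is without loss of generality.
1. T lies on line BV with BT:TV = 2:3 ⇒ T = (-6/5, -1/5)
2. X lies on line VE with VX:XE = 5:4 ⇒ X = (0, 4/9)
3. K is the centroid of triangle TVE ⇒ K = (-2/5, 4/15)
4. W lies on line BX with BW:WX = 4:1 ⇒ W = (-2/5, 7/45)
5. D is the midpoint of VA ⇒ D = (1/2, 1/2)
2·[DEA] = 1/2, 2·[WKT] = 4/45
[DEA]:[WKT] = 1/2:4/45 = 45/8

[DEA]:[WKT] = 45/8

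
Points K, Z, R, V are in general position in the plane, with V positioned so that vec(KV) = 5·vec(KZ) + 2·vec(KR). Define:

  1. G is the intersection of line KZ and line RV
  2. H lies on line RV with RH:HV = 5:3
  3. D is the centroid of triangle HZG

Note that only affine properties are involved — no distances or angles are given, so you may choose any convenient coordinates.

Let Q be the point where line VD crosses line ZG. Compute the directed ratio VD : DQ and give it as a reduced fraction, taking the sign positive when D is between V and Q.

Work in coordinates with K = (0, 0), Z = (1, 0), R = (0, 1), V = (5, 2).
1. G is the intersection of line KZ and line RV ⇒ G = (-5, 0)
2. H lies on line RV with RH:HV = 5:3 ⇒ H = (25/8, 13/8)
3. D is the centroid of triangle HZG ⇒ D = (-7/24, 13/24)
line VD meets ZG at Q = (-79/35, 0)
D = V + t·(Q−V) with t = 35/48, so VD:DQ = 35/48:13/48

VD:DQ = 35/13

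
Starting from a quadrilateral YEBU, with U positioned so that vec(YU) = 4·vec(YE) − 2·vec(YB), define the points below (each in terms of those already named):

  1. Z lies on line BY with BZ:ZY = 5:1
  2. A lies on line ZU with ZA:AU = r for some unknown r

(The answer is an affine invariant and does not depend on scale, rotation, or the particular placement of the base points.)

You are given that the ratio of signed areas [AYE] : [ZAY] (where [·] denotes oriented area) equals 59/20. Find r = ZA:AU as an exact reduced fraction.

r = 5

Work in coordinates with Y = (0, 0), E = (1, 0), B = (0, 1), U = (4, -2).
1. Z lies on line BY with BZ:ZY = 5:1 ⇒ Z = (0, 1/6)
2. With ZA:AU = r, write λ = r/(r+1) so A = Z + λ·(U−Z); A is affine-linear in λ
Every point depending on A is an affine combination of A and λ-independent points, so each such coordinate is linear in λ; the λ² term in each signed area is a multiple of (U−Z)×(U−Z) = 0, so 2·[AYE] and 2·[ZAY] are each linear in λ. Evaluating at λ=0 and λ=1:
  2·[AYE] = -13/6·λ + 1/6,   2·[ZAY] = -2/3·λ
So [AYE]:[ZAY] = (-13/6·λ + 1/6) / (-2/3·λ). Setting this equal to 59/20:
  -13/6·λ + 1/6 = 59/20·(-2/3·λ)  ⇒  λ = 5/6
Then r = λ/(1−λ) = (5/6)/(1/6) = 5. Check: with r = 5, A = (10/3, -59/36) and [AYE]:[ZAY] = 59/20 as required.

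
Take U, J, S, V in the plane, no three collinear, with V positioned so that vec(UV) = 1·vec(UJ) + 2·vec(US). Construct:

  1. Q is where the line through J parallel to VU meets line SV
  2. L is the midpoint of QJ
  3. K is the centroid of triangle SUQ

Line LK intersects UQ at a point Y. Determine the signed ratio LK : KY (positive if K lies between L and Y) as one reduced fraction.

LK:KY = -3

Set U = (0, 0), J = (1, 0), S = (0, 1), V = (1, 2); any affine frame gives the same invariant.
1. Q is where the line through J parallel to VU meets line SV ⇒ Q = (3, 4)
2. L is the midpoint of QJ ⇒ L = (2, 2)
3. K is the centroid of triangle SUQ ⇒ K = (1, 5/3)
line LK meets UQ at Y = (4/3, 16/9)
K = L + t·(Y−L) with t = 3/2, so LK:KY = 3/2:-1/2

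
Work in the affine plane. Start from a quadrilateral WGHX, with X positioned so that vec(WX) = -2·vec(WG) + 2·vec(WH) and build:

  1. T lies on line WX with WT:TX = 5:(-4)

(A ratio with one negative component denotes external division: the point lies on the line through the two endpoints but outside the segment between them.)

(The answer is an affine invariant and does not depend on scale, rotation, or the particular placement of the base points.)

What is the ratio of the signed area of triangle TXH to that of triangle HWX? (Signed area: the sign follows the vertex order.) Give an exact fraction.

Work in coordinates with W = (0, 0), G = (1, 0), H = (0, 1), X = (-2, 2).
1. T lies on line WX with WT:TX = 5:(-4) ⇒ T = (-10, 10)
2·[TXH] = 8, 2·[HWX] = -2
[TXH]:[HWX] = 8:-2 = -4

[TXH]:[HWX] = -4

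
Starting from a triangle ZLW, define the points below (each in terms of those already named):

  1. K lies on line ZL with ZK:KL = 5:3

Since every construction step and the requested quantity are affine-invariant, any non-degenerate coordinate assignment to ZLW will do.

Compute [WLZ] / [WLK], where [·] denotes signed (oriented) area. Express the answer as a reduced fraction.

[WLZ]:[WLK] = 8/3

Set Z = (0, 0), L = (1, 0), W = (0, 1); any affine frame gives the same invariant.
1. K lies on line ZL with ZK:KL = 5:3 ⇒ K = (5/8, 0)
2·[WLZ] = -1, 2·[WLK] = -3/8
[WLZ]:[WLK] = -1:-3/8 = 8/3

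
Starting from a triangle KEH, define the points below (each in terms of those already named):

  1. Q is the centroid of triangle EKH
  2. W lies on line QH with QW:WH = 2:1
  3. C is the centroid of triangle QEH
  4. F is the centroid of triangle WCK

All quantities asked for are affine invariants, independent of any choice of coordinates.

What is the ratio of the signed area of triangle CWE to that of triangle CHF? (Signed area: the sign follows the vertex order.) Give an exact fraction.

[CWE]:[CHF] = -3/13

Set K = (0, 0), E = (1, 0), H = (0, 1); any affine frame gives the same invariant.
1. Q is the centroid of triangle EKH ⇒ Q = (1/3, 1/3)
2. W lies on line QH with QW:WH = 2:1 ⇒ W = (1/9, 7/9)
3. C is the centroid of triangle QEH ⇒ C = (4/9, 4/9)
4. F is the centroid of triangle WCK ⇒ F = (5/27, 11/27)
2·[CWE] = -1/27, 2·[CHF] = 13/81
[CWE]:[CHF] = -1/27:13/81 = -3/13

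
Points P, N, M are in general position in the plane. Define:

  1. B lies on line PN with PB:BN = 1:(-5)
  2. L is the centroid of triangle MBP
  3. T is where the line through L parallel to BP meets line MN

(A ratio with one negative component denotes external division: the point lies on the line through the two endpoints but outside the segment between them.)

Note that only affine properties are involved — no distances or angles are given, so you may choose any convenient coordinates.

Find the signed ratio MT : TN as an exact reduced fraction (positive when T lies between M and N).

Set P = (0, 0), N = (1, 0), M = (0, 1); any affine frame gives the same invariant.
1. B lies on line PN with PB:BN = 1:(-5) ⇒ B = (-1/4, 0)
2. L is the centroid of triangle MBP ⇒ L = (-1/12, 1/3)
3. T is where the line through L parallel to BP meets line MN ⇒ T = (2/3, 1/3)
T = M + t·(N−M) with t = 2/3, so MT:TN = t:(1−t) = 2/3:1/3

MT:TN = 2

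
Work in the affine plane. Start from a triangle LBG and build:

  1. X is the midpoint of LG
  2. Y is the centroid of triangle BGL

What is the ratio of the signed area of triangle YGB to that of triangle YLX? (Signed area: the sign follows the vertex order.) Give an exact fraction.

Assign L = (0, 0), B = (1, 0), G = (0, 1) — the answer is frame-independent, so this choice is without loss of generality.
1. X is the midpoint of LG ⇒ X = (0, 1/2)
2. Y is the centroid of triangle BGL ⇒ Y = (1/3, 1/3)
2·[YGB] = -1/3, 2·[YLX] = -1/6
[YGB]:[YLX] = -1/3:-1/6 = 2

[YGB]:[YLX] = 2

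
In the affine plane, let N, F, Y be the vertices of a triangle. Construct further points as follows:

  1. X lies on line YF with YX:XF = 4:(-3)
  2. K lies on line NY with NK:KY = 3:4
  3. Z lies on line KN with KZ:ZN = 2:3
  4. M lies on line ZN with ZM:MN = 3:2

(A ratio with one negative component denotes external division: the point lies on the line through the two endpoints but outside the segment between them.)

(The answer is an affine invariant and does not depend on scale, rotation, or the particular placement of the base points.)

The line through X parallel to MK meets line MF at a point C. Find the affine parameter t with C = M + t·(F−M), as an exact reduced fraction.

Work in coordinates with N = (0, 0), F = (1, 0), Y = (0, 1).
1. X lies on line YF with YX:XF = 4:(-3) ⇒ X = (4, -3)
2. K lies on line NY with NK:KY = 3:4 ⇒ K = (0, 3/7)
3. Z lies on line KN with KZ:ZN = 2:3 ⇒ Z = (0, 9/35)
4. M lies on line ZN with ZM:MN = 3:2 ⇒ M = (0, 18/175)
through X parallel to MK: direction (0, 57/175); meets MF at C = (4, -54/175)
C = M + t·(F−M) with t = 4

t = 4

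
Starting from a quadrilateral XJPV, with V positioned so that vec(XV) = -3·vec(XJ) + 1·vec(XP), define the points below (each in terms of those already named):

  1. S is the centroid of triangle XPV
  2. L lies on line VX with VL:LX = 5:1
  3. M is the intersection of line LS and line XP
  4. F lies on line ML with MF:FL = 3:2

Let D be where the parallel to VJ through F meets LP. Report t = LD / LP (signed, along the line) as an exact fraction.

t = -18/115

Set X = (0, 0), J = (1, 0), P = (0, 1), V = (-3, 1); any affine frame gives the same invariant.
1. S is the centroid of triangle XPV ⇒ S = (-1, 2/3)
2. L lies on line VX with VL:LX = 5:1 ⇒ L = (-1/2, 1/6)
3. M is the intersection of line LS and line XP ⇒ M = (0, -1/3)
4. F lies on line ML with MF:FL = 3:2 ⇒ F = (-3/10, -1/30)
through F parallel to VJ: direction (4, -1); meets LP at D = (-133/230, 5/138)
D = L + t·(P−L) with t = -18/115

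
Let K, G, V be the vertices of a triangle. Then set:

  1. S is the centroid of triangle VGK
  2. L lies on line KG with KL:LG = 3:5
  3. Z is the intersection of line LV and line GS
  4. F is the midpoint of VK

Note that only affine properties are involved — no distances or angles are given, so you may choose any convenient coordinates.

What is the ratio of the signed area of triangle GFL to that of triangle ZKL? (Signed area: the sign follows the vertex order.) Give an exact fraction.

[GFL]:[ZKL] = 13/6

Set K = (0, 0), G = (1, 0), V = (0, 1); any affine frame gives the same invariant.
1. S is the centroid of triangle VGK ⇒ S = (1/3, 1/3)
2. L lies on line KG with KL:LG = 3:5 ⇒ L = (3/8, 0)
3. Z is the intersection of line LV and line GS ⇒ Z = (3/13, 5/13)
4. F is the midpoint of VK ⇒ F = (0, 1/2)
2·[GFL] = 5/16, 2·[ZKL] = 15/104
[GFL]:[ZKL] = 5/16:15/104 = 13/6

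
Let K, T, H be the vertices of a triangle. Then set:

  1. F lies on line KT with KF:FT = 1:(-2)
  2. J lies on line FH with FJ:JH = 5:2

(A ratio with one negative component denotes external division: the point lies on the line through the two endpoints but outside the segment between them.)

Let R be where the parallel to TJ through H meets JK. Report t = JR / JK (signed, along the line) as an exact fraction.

t = -4/5

Choose coordinates K = (0, 0), T = (1, 0), H = (0, 1).
1. F lies on line KT with KF:FT = 1:(-2) ⇒ F = (-1, 0)
2. J lies on line FH with FJ:JH = 5:2 ⇒ J = (-2/7, 5/7)
through H parallel to TJ: direction (-9/7, 5/7); meets JK at R = (-18/35, 9/7)
R = J + t·(K−J) with t = -4/5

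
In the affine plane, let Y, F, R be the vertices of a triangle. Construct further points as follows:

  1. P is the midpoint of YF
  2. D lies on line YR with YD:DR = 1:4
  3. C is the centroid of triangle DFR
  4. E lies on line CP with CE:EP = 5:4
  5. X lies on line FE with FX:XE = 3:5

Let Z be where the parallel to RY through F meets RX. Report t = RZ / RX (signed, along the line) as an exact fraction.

t = 144/113

Assign Y = (0, 0), F = (1, 0), R = (0, 1) — the answer is frame-independent, so this choice is without loss of generality.
1. P is the midpoint of YF ⇒ P = (1/2, 0)
2. D lies on line YR with YD:DR = 1:4 ⇒ D = (0, 1/5)
3. C is the centroid of triangle DFR ⇒ C = (1/3, 2/5)
4. E lies on line CP with CE:EP = 5:4 ⇒ E = (23/54, 8/45)
5. X lies on line FE with FX:XE = 3:5 ⇒ X = (113/144, 1/15)
through F parallel to RY: direction (0, -1); meets RX at Z = (1, -107/565)
Z = R + t·(X−R) with t = 144/113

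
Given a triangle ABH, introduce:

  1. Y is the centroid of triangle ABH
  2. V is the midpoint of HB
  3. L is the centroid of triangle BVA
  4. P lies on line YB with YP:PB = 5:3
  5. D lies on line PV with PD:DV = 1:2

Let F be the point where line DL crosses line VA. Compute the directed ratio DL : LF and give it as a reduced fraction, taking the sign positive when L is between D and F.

Choose coordinates A = (0, 0), B = (1, 0), H = (0, 1).
1. Y is the centroid of triangle ABH ⇒ Y = (1/3, 1/3)
2. V is the midpoint of HB ⇒ V = (1/2, 1/2)
3. L is the centroid of triangle BVA ⇒ L = (1/2, 1/6)
4. P lies on line YB with YP:PB = 5:3 ⇒ P = (3/4, 1/8)
5. D lies on line PV with PD:DV = 1:2 ⇒ D = (2/3, 1/4)
line DL meets VA at F = (-1/6, -1/6)
L = D + t·(F−D) with t = 1/5, so DL:LF = 1/5:4/5

DL:LF = 1/4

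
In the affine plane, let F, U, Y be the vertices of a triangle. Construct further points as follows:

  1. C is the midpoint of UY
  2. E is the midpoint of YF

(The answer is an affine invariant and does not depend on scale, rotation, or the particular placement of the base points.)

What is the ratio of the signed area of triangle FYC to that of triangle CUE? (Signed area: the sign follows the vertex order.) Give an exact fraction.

[FYC]:[CUE] = 2

Work in coordinates with F = (0, 0), U = (1, 0), Y = (0, 1).
1. C is the midpoint of UY ⇒ C = (1/2, 1/2)
2. E is the midpoint of YF ⇒ E = (0, 1/2)
2·[FYC] = -1/2, 2·[CUE] = -1/4
[FYC]:[CUE] = -1/2:-1/4 = 2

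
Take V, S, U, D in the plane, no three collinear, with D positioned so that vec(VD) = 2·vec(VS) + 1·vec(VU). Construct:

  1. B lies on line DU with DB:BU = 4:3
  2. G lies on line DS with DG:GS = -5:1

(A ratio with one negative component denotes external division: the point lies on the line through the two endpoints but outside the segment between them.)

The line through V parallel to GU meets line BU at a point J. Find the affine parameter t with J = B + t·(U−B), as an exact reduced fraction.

t = 17/10

Assign V = (0, 0), S = (1, 0), U = (0, 1), D = (2, 1) — the answer is frame-independent, so this choice is without loss of generality.
1. B lies on line DU with DB:BU = 4:3 ⇒ B = (6/7, 1)
2. G lies on line DS with DG:GS = -5:1 ⇒ G = (3/4, -1/4)
through V parallel to GU: direction (-3/4, 5/4); meets BU at J = (-3/5, 1)
J = B + t·(U−B) with t = 17/10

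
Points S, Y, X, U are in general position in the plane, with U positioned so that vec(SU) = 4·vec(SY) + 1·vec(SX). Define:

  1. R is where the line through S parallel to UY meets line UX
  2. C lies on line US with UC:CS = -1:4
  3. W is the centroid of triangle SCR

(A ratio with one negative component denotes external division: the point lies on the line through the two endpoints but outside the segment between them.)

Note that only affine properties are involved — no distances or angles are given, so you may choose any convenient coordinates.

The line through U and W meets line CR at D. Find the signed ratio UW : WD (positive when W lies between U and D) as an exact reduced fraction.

UW:WD = -1/4

Set S = (0, 0), Y = (1, 0), X = (0, 1), U = (4, 1); any affine frame gives the same invariant.
1. R is where the line through S parallel to UY meets line UX ⇒ R = (3, 1)
2. C lies on line US with UC:CS = -1:4 ⇒ C = (16/3, 4/3)
3. W is the centroid of triangle SCR ⇒ W = (25/9, 7/9)
line UW meets CR at D = (23/3, 5/3)
W = U + t·(D−U) with t = -1/3, so UW:WD = -1/3:4/3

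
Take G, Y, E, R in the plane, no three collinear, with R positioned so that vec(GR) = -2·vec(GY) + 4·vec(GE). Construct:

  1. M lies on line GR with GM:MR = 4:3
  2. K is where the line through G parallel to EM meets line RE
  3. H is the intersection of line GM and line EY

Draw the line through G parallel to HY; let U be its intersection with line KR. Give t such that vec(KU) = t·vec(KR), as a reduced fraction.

t = 1/7

Assign G = (0, 0), Y = (1, 0), E = (0, 1), R = (-2, 4) — the answer is frame-independent, so this choice is without loss of generality.
1. M lies on line GR with GM:MR = 4:3 ⇒ M = (-8/7, 16/7)
2. K is where the line through G parallel to EM meets line RE ⇒ K = (8/3, -3)
3. H is the intersection of line GM and line EY ⇒ H = (-1, 2)
through G parallel to HY: direction (2, -2); meets KR at U = (2, -2)
U = K + t·(R−K) with t = 1/7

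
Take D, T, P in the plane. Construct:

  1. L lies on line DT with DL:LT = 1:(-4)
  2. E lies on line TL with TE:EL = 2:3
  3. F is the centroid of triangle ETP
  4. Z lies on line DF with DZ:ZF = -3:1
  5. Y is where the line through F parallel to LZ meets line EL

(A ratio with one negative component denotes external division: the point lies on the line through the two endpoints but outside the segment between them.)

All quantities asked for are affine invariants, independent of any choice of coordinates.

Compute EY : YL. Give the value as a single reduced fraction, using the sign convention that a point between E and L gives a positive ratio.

EY:YL = 31/5

Choose coordinates D = (0, 0), T = (1, 0), P = (0, 1).
1. L lies on line DT with DL:LT = 1:(-4) ⇒ L = (-1/3, 0)
2. E lies on line TL with TE:EL = 2:3 ⇒ E = (7/15, 0)
3. F is the centroid of triangle ETP ⇒ F = (22/45, 1/3)
4. Z lies on line DF with DZ:ZF = -3:1 ⇒ Z = (11/15, 1/2)
5. Y is where the line through F parallel to LZ meets line EL ⇒ Y = (-2/9, 0)
Y = E + t·(L−E) with t = 31/36, so EY:YL = t:(1−t) = 31/36:5/36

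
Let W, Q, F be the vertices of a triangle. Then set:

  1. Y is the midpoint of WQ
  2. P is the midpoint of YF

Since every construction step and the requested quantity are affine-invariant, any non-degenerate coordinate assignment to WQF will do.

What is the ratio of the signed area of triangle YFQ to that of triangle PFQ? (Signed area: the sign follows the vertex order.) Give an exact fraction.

Choose coordinates W = (0, 0), Q = (1, 0), F = (0, 1).
1. Y is the midpoint of WQ ⇒ Y = (1/2, 0)
2. P is the midpoint of YF ⇒ P = (1/4, 1/2)
2·[YFQ] = -1/2, 2·[PFQ] = -1/4
[YFQ]:[PFQ] = -1/2:-1/4 = 2

[YFQ]:[PFQ] = 2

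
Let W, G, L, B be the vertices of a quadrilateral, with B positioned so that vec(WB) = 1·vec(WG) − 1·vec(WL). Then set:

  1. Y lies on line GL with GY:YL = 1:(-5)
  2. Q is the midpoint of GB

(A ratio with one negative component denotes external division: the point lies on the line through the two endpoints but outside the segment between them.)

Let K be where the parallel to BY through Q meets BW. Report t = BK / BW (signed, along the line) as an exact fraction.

Set W = (0, 0), G = (1, 0), L = (0, 1), B = (1, -1); any affine frame gives the same invariant.
1. Y lies on line GL with GY:YL = 1:(-5) ⇒ Y = (5/4, -1/4)
2. Q is the midpoint of GB ⇒ Q = (1, -1/2)
through Q parallel to BY: direction (1/4, 3/4); meets BW at K = (7/8, -7/8)
K = B + t·(W−B) with t = 1/8

t = 1/8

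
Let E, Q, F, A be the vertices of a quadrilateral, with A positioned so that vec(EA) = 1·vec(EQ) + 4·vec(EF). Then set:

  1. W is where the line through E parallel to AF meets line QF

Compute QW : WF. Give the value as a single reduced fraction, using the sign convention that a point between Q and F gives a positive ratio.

Set E = (0, 0), Q = (1, 0), F = (0, 1), A = (1, 4); any affine frame gives the same invariant.
1. W is where the line through E parallel to AF meets line QF ⇒ W = (1/4, 3/4)
W = Q + t·(F−Q) with t = 3/4, so QW:WF = t:(1−t) = 3/4:1/4

QW:WF = 3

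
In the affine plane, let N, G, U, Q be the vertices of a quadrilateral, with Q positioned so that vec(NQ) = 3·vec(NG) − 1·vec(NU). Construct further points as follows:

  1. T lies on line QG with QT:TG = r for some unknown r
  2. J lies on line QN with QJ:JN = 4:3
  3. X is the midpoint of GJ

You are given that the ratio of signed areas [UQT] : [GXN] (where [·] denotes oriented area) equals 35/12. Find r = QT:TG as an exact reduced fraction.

Set N = (0, 0), G = (1, 0), U = (0, 1), Q = (3, -1); any affine frame gives the same invariant.
1. With QT:TG = r, write λ = r/(r+1) so T = Q + λ·(G−Q); T is affine-linear in λ
2. J lies on line QN with QJ:JN = 4:3 ⇒ J = (9/7, -3/7)
3. X is the midpoint of GJ ⇒ X = (8/7, -3/14)
Every point depending on T is an affine combination of T and λ-independent points, so each such coordinate is linear in λ; the λ² term in each signed area is a multiple of (G−Q)×(G−Q) = 0, so 2·[UQT] and 2·[GXN] are each linear in λ. Evaluating at λ=0 and λ=1:
  2·[UQT] = −λ,   2·[GXN] = -3/14
So [UQT]:[GXN] = (−λ) / (-3/14). Setting this equal to 35/12:
  −λ = 35/12·(-3/14)  ⇒  λ = 5/8
Then r = λ/(1−λ) = (5/8)/(3/8) = 5/3. Check: with r = 5/3, T = (7/4, -3/8) and [UQT]:[GXN] = 35/12 as required.

r = 5/3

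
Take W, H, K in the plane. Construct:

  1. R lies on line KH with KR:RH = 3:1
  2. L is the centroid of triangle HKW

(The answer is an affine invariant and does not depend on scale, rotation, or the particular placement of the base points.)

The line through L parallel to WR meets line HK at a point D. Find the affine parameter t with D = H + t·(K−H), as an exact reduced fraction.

Set W = (0, 0), H = (1, 0), K = (0, 1); any affine frame gives the same invariant.
1. R lies on line KH with KR:RH = 3:1 ⇒ R = (3/4, 1/4)
2. L is the centroid of triangle HKW ⇒ L = (1/3, 1/3)
through L parallel to WR: direction (3/4, 1/4); meets HK at D = (7/12, 5/12)
D = H + t·(K−H) with t = 5/12

t = 5/12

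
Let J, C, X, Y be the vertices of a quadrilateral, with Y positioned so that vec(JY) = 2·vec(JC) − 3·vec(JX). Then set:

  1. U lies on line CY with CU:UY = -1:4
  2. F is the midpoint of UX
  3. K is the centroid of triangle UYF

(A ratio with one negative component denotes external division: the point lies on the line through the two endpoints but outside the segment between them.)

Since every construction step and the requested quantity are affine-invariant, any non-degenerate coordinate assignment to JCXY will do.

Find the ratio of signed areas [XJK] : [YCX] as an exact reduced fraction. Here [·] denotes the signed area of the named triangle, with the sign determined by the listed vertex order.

[XJK]:[YCX] = 1/2

Assign J = (0, 0), C = (1, 0), X = (0, 1), Y = (2, -3) — the answer is frame-independent, so this choice is without loss of generality.
1. U lies on line CY with CU:UY = -1:4 ⇒ U = (2/3, 1)
2. F is the midpoint of UX ⇒ F = (1/3, 1)
3. K is the centroid of triangle UYF ⇒ K = (1, -1/3)
2·[XJK] = 1, 2·[YCX] = 2
[XJK]:[YCX] = 1:2 = 1/2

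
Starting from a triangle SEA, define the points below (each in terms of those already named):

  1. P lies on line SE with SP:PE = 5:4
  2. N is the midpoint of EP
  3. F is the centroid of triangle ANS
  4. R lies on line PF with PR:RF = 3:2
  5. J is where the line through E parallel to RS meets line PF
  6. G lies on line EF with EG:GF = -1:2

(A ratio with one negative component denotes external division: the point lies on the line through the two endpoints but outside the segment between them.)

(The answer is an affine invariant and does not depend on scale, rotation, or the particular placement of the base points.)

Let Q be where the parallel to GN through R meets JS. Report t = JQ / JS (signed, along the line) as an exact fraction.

Choose coordinates S = (0, 0), E = (1, 0), A = (0, 1).
1. P lies on line SE with SP:PE = 5:4 ⇒ P = (5/9, 0)
2. N is the midpoint of EP ⇒ N = (7/9, 0)
3. F is the centroid of triangle ANS ⇒ F = (7/27, 1/3)
4. R lies on line PF with PR:RF = 3:2 ⇒ R = (17/45, 1/5)
5. J is where the line through E parallel to RS meets line PF ⇒ J = (157/225, -4/25)
6. G lies on line EF with EG:GF = -1:2 ⇒ G = (47/27, -1/3)
through R parallel to GN: direction (-26/27, 1/3); meets JS at Q = (6751/2385, -172/265)
Q = J + t·(S−J) with t = -162/53

t = -162/53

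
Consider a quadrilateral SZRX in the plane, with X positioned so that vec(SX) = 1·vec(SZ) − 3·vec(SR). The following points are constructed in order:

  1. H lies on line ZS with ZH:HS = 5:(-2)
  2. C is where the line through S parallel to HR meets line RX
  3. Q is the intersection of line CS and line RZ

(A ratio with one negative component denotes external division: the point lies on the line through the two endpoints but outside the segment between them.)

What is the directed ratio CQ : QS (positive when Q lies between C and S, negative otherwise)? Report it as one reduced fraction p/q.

Assign S = (0, 0), Z = (1, 0), R = (0, 1), X = (1, -3) — the answer is frame-independent, so this choice is without loss of generality.
1. H lies on line ZS with ZH:HS = 5:(-2) ⇒ H = (-2/3, 0)
2. C is where the line through S parallel to HR meets line RX ⇒ C = (2/11, 3/11)
3. Q is the intersection of line CS and line RZ ⇒ Q = (2/5, 3/5)
Q = C + t·(S−C) with t = -6/5, so CQ:QS = t:(1−t) = -6/5:11/5

CQ:QS = -6/11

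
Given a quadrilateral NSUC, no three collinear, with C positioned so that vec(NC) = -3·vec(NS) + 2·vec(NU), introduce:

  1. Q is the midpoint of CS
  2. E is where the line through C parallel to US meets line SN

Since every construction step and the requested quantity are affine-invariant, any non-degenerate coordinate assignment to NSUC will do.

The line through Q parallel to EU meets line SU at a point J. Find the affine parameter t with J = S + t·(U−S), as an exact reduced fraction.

Assign N = (0, 0), S = (1, 0), U = (0, 1), C = (-3, 2) — the answer is frame-independent, so this choice is without loss of generality.
1. Q is the midpoint of CS ⇒ Q = (-1, 1)
2. E is where the line through C parallel to US meets line SN ⇒ E = (-1, 0)
through Q parallel to EU: direction (1, 1); meets SU at J = (-1/2, 3/2)
J = S + t·(U−S) with t = 3/2

t = 3/2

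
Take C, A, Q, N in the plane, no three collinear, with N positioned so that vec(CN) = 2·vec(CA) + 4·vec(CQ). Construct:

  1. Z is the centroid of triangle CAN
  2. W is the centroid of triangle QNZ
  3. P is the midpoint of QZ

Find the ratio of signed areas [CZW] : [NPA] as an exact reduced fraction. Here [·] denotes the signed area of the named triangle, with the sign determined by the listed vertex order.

Set C = (0, 0), A = (1, 0), Q = (0, 1), N = (2, 4); any affine frame gives the same invariant.
1. Z is the centroid of triangle CAN ⇒ Z = (1, 4/3)
2. W is the centroid of triangle QNZ ⇒ W = (1, 19/9)
3. P is the midpoint of QZ ⇒ P = (1/2, 7/6)
2·[CZW] = 7/9, 2·[NPA] = 19/6
[CZW]:[NPA] = 7/9:19/6 = 14/57

[CZW]:[NPA] = 14/57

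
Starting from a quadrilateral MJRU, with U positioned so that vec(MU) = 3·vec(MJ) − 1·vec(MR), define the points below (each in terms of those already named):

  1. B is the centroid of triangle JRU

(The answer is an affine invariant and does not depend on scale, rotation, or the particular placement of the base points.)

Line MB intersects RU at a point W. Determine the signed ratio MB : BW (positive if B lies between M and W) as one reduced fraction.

MB:BW = 8

Work in coordinates with M = (0, 0), J = (1, 0), R = (0, 1), U = (3, -1).
1. B is the centroid of triangle JRU ⇒ B = (4/3, 0)
line MB meets RU at W = (3/2, 0)
B = M + t·(W−M) with t = 8/9, so MB:BW = 8/9:1/9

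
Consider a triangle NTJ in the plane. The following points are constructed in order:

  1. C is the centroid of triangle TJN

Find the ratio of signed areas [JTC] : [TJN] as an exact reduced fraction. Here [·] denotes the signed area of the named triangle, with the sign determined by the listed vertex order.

[JTC]:[TJN] = -1/3

Work in coordinates with N = (0, 0), T = (1, 0), J = (0, 1).
1. C is the centroid of triangle TJN ⇒ C = (1/3, 1/3)
2·[JTC] = -1/3, 2·[TJN] = 1
[JTC]:[TJN] = -1/3:1 = -1/3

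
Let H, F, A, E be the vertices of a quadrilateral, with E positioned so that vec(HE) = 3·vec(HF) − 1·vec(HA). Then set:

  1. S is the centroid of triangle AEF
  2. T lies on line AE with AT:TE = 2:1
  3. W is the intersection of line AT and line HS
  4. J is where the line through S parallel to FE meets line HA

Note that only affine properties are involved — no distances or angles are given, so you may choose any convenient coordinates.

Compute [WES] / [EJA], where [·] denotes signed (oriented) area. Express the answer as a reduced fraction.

[WES]:[EJA] = 1/6

Set H = (0, 0), F = (1, 0), A = (0, 1), E = (3, -1); any affine frame gives the same invariant.
1. S is the centroid of triangle AEF ⇒ S = (4/3, 0)
2. T lies on line AE with AT:TE = 2:1 ⇒ T = (2, -1/3)
3. W is the intersection of line AT and line HS ⇒ W = (3/2, 0)
4. J is where the line through S parallel to FE meets line HA ⇒ J = (0, 2/3)
2·[WES] = -1/6, 2·[EJA] = -1
[WES]:[EJA] = -1/6:-1 = 1/6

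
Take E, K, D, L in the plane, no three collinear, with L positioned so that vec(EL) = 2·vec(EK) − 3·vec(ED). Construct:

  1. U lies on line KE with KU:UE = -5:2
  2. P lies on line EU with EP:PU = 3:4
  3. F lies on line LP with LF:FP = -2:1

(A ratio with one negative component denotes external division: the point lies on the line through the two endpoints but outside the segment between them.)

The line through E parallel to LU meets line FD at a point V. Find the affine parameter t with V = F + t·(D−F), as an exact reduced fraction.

Choose coordinates E = (0, 0), K = (1, 0), D = (0, 1), L = (2, -3).
1. U lies on line KE with KU:UE = -5:2 ⇒ U = (-2/3, 0)
2. P lies on line EU with EP:PU = 3:4 ⇒ P = (-2/7, 0)
3. F lies on line LP with LF:FP = -2:1 ⇒ F = (-18/7, 3)
through E parallel to LU: direction (-8/3, 3); meets FD at V = (-72/25, 81/25)
V = F + t·(D−F) with t = -3/25

t = -3/25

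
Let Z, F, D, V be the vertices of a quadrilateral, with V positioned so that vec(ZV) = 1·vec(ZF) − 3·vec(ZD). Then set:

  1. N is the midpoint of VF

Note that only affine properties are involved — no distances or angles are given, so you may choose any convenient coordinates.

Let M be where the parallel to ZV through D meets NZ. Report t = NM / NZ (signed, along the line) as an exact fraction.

Set Z = (0, 0), F = (1, 0), D = (0, 1), V = (1, -3); any affine frame gives the same invariant.
1. N is the midpoint of VF ⇒ N = (1, -3/2)
through D parallel to ZV: direction (1, -3); meets NZ at M = (2/3, -1)
M = N + t·(Z−N) with t = 1/3

t = 1/3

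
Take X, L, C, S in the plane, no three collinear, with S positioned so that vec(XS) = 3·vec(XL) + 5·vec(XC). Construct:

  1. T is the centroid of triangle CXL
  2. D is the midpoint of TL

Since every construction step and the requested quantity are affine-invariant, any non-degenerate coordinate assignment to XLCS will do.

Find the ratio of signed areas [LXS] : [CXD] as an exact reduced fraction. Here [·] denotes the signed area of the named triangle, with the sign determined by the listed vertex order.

[LXS]:[CXD] = -15/2

Set X = (0, 0), L = (1, 0), C = (0, 1), S = (3, 5); any affine frame gives the same invariant.
1. T is the centroid of triangle CXL ⇒ T = (1/3, 1/3)
2. D is the midpoint of TL ⇒ D = (2/3, 1/6)
2·[LXS] = -5, 2·[CXD] = 2/3
[LXS]:[CXD] = -5:2/3 = -15/2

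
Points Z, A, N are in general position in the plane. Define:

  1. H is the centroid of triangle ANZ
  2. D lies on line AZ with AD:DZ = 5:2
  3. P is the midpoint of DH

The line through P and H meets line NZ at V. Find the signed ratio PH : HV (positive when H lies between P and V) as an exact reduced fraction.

PH:HV = -1/14

Work in coordinates with Z = (0, 0), A = (1, 0), N = (0, 1).
1. H is the centroid of triangle ANZ ⇒ H = (1/3, 1/3)
2. D lies on line AZ with AD:DZ = 5:2 ⇒ D = (2/7, 0)
3. P is the midpoint of DH ⇒ P = (13/42, 1/6)
line PH meets NZ at V = (0, -2)
H = P + t·(V−P) with t = -1/13, so PH:HV = -1/13:14/13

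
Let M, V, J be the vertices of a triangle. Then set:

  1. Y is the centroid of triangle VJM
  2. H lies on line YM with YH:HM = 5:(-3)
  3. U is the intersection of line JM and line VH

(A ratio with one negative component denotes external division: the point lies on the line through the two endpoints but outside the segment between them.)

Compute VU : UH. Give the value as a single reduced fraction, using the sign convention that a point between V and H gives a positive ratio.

Choose coordinates M = (0, 0), V = (1, 0), J = (0, 1).
1. Y is the centroid of triangle VJM ⇒ Y = (1/3, 1/3)
2. H lies on line YM with YH:HM = 5:(-3) ⇒ H = (-1/2, -1/2)
3. U is the intersection of line JM and line VH ⇒ U = (0, -1/3)
U = V + t·(H−V) with t = 2/3, so VU:UH = t:(1−t) = 2/3:1/3

VU:UH = 2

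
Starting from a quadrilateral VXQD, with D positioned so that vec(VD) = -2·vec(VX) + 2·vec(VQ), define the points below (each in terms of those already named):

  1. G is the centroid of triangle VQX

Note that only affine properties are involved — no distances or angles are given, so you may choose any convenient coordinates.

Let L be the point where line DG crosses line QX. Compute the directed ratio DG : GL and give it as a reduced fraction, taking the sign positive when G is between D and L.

Assign V = (0, 0), X = (1, 0), Q = (0, 1), D = (-2, 2) — the answer is frame-independent, so this choice is without loss of generality.
1. G is the centroid of triangle VQX ⇒ G = (1/3, 1/3)
line DG meets QX at L = (3/2, -1/2)
G = D + t·(L−D) with t = 2/3, so DG:GL = 2/3:1/3

DG:GL = 2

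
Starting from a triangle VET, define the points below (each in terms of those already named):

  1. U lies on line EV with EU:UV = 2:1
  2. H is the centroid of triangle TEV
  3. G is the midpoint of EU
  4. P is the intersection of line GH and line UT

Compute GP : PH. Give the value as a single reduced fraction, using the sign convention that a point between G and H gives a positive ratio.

GP:PH = -3

Choose coordinates V = (0, 0), E = (1, 0), T = (0, 1).
1. U lies on line EV with EU:UV = 2:1 ⇒ U = (1/3, 0)
2. H is the centroid of triangle TEV ⇒ H = (1/3, 1/3)
3. G is the midpoint of EU ⇒ G = (2/3, 0)
4. P is the intersection of line GH and line UT ⇒ P = (1/6, 1/2)
P = G + t·(H−G) with t = 3/2, so GP:PH = t:(1−t) = 3/2:-1/2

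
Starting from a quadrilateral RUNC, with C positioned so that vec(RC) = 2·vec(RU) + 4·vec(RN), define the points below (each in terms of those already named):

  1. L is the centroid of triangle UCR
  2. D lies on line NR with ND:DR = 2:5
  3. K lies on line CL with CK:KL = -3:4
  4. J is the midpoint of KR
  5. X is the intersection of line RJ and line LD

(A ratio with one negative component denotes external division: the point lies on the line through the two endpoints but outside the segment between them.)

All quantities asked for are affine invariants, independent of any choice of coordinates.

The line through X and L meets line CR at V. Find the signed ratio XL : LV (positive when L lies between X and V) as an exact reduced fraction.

Set R = (0, 0), U = (1, 0), N = (0, 1), C = (2, 4); any affine frame gives the same invariant.
1. L is the centroid of triangle UCR ⇒ L = (1, 4/3)
2. D lies on line NR with ND:DR = 2:5 ⇒ D = (0, 5/7)
3. K lies on line CL with CK:KL = -3:4 ⇒ K = (5, 12)
4. J is the midpoint of KR ⇒ J = (5/2, 6)
5. X is the intersection of line RJ and line LD ⇒ X = (75/187, 180/187)
line XL meets CR at V = (15/29, 30/29)
L = X + t·(V−X) with t = 232/45, so XL:LV = 232/45:-187/45

XL:LV = -232/187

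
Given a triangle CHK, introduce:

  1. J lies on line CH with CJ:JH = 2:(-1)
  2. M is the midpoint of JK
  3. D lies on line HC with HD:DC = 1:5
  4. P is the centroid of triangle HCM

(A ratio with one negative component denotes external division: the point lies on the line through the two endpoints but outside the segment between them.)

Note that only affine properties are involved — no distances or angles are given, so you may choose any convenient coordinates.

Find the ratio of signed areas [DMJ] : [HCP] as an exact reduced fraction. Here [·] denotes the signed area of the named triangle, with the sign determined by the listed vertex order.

[DMJ]:[HCP] = 7/2

Work in coordinates with C = (0, 0), H = (1, 0), K = (0, 1).
1. J lies on line CH with CJ:JH = 2:(-1) ⇒ J = (2, 0)
2. M is the midpoint of JK ⇒ M = (1, 1/2)
3. D lies on line HC with HD:DC = 1:5 ⇒ D = (5/6, 0)
4. P is the centroid of triangle HCM ⇒ P = (2/3, 1/6)
2·[DMJ] = -7/12, 2·[HCP] = -1/6
[DMJ]:[HCP] = -7/12:-1/6 = 7/2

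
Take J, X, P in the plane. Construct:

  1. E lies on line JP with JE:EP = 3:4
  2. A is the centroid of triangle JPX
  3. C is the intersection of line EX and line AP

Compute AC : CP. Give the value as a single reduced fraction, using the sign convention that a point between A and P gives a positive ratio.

AC:CP = -1/12

Set J = (0, 0), X = (1, 0), P = (0, 1); any affine frame gives the same invariant.
1. E lies on line JP with JE:EP = 3:4 ⇒ E = (0, 3/7)
2. A is the centroid of triangle JPX ⇒ A = (1/3, 1/3)
3. C is the intersection of line EX and line AP ⇒ C = (4/11, 3/11)
C = A + t·(P−A) with t = -1/11, so AC:CP = t:(1−t) = -1/11:12/11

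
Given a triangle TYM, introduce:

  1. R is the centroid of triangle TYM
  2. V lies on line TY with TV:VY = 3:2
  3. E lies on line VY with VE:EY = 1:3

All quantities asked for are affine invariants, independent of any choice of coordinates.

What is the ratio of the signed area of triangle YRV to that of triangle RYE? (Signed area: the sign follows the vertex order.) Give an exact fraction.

Set T = (0, 0), Y = (1, 0), M = (0, 1); any affine frame gives the same invariant.
1. R is the centroid of triangle TYM ⇒ R = (1/3, 1/3)
2. V lies on line TY with TV:VY = 3:2 ⇒ V = (3/5, 0)
3. E lies on line VY with VE:EY = 1:3 ⇒ E = (7/10, 0)
2·[YRV] = 2/15, 2·[RYE] = -1/10
[YRV]:[RYE] = 2/15:-1/10 = -4/3

[YRV]:[RYE] = -4/3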